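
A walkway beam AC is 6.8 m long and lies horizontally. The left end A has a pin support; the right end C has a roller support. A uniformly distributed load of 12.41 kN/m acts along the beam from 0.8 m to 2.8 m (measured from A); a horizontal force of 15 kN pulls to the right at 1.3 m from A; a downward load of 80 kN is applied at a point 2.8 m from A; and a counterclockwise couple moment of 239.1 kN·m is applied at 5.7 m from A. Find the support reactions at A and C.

Resultant of the distributed load: 12.41 × 2 = 24.82 kN at 1.8 m from A.
Moments about A: C_y·6.8 − (12.41·2)·1.8 − 80·2.8 + 239.1 = 0 → C_y = 29.576/6.8 = 4.34941 ≈ 4.349 kN.
ΣF_y = 0: A_y + 4.34941 − 12.41·2 − 80 = 0 → A_y = 100.5 kN.
ΣF_x = 0: A_x + 15 = 0 → A_x = -15.00 kN.

A_x = -15.00 kN, A_y = 100.5 kN, C_y = 4.349 kN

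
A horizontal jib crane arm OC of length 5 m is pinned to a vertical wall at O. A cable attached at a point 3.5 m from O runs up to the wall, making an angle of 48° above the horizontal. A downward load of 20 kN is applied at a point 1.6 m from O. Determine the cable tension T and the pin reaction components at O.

ΣM about O: T·sin48°·3.5 − 20·1.6 = 0 → T = 32/(3.5·0.743145) = 12.3029 ≈ 12.30 kN.
ΣF_x = 0: O_x − T·cos48° = 0 → O_x = 12.3029 × 0.669131 = 8.232 kN.
ΣF_y = 0: O_y + T·sin48° − 20 = 0 → O_y = 20 − 12.3029 × 0.743145 = 10.86 kN.

T = 12.30 kN, O_x = 8.232 kN, O_y = 10.86 kN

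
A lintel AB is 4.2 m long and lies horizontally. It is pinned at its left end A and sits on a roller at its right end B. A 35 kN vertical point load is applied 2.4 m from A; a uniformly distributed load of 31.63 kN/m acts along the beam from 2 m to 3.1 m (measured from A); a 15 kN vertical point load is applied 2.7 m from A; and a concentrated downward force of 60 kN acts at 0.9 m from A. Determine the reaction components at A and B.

Resultant of the distributed load: 31.63 × 1.1 = 34.793 kN at 2.55 m from A.
Taking moments about A: B_y·4.2 − 35·2.4 − (31.63·1.1)·2.55 − 15·2.7 − 60·0.9 = 0 → B_y = 267.22215/4.2 = 63.6243 ≈ 63.62 kN.
ΣF_y = 0: A_y + 63.6243 − 35 − 31.63·1.1 − 15 − 60 = 0 → A_y = 81.17 kN.
ΣF_x = 0: no horizontal applied forces, so A_x = 0.

A_x = 0, A_y = 81.17 kN, B_y = 63.62 kN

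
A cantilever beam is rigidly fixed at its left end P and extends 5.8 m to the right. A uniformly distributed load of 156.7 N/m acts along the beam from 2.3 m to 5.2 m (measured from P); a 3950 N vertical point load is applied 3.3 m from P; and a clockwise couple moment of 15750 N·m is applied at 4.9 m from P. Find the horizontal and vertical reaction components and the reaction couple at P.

P_x = 0, P_y = 4404 N, M_P = 30490 N·m

Resultant of the distributed load: 156.7 × 2.9 = 454.43 N at 3.75 m from P.
ΣF_x = 0: P_x = 0.
ΣF_y = 0: P_y − 156.7·2.9 − 3950 = 0 → P_y = 4404 N.
ΣM about P: M_P − (156.7·2.9)·3.75 − 3950·3.3 − 15750 = 0 → M_P = 30490 N·m.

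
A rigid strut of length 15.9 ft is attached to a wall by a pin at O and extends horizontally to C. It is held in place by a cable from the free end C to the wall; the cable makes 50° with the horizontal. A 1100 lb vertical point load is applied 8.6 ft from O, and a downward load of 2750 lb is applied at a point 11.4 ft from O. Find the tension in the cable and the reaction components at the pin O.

T = 3351 lb, O_x = 2154 lb, O_y = 1283 lb

ΣM about O: T·sin50°·15.9 − 1100·8.6 − 2750·11.4 = 0 → T = 40810/(15.9·0.766044) = 3350.55 ≈ 3351 lb.
ΣF_x = 0: O_x − T·cos50° = 0 → O_x = 3350.55 × 0.642788 = 2154 lb.
ΣF_y = 0: O_y + T·sin50° − 1100 − 2750 = 0 → O_y = 3850 − 3350.55 × 0.766044 = 1283 lb.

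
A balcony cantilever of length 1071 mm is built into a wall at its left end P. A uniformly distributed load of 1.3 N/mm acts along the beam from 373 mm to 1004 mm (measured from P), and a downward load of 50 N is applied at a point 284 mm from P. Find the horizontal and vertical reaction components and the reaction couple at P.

P_x = 0, P_y = 870.3 N, M_P = 579000 N·mm

Resultant of the distributed load: 1.3 × 631 = 820.3 N at 688.5 mm from P.
ΣF_x = 0: P_x = 0.
ΣF_y = 0: P_y − 1.3·631 − 50 = 0 → P_y = 870.3 N.
ΣM about P: M_P − (1.3·631)·688.5 − 50·284 = 0 → M_P = 579000 N·mm.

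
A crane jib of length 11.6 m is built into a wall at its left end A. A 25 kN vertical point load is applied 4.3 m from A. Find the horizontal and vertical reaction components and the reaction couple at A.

ΣF_x = 0: A_x = 0.
ΣF_y = 0: A_y − 25 = 0 → A_y = 25.00 kN.
ΣM about A: M_A − 25·4.3 = 0 → M_A = 107.5 kN·m.

A_x = 0, A_y = 25.00 kN, M_A = 107.5 kN·m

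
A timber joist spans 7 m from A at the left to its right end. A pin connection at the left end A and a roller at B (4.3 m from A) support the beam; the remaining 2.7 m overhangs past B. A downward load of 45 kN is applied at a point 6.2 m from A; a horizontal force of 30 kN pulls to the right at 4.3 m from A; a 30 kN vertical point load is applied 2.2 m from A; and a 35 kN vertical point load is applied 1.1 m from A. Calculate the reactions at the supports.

A_x = -30.00 kN, A_y = 20.81 kN, B_y = 89.19 kN

ΣM about A: B_y·4.3 − 45·6.2 − 30·2.2 − 35·1.1 = 0 → B_y = 383.5/4.3 = 89.186 ≈ 89.19 kN.
ΣF_y = 0: A_y + 89.186 − 45 − 30 − 35 = 0 → A_y = 20.81 kN.
ΣF_x = 0: A_x + 30 = 0 → A_x = -30.00 kN.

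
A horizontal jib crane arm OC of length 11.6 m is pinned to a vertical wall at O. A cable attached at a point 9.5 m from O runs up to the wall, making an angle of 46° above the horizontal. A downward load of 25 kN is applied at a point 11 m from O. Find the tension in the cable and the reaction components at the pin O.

T = 40.24 kN, O_x = 27.95 kN, O_y = -3.947 kN

ΣM about O: T·sin46°·9.5 − 25·11 = 0 → T = 275/(9.5·0.71934) = 40.2416 ≈ 40.24 kN.
ΣF_x = 0: O_x − T·cos46° = 0 → O_x = 40.2416 × 0.694658 = 27.95 kN.
ΣF_y = 0: O_y + T·sin46° − 25 = 0 → O_y = 25 − 40.2416 × 0.71934 = -3.947 kN.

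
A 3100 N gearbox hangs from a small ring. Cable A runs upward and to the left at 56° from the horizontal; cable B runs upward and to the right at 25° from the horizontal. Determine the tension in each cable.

T_A = 2845 N, T_B = 1755 N

ΣF_x = 0: −T_A·cos56° + T_B·cos25° = 0 → T_B = 0.617001·T_A.
ΣF_y = 0: T_A·sin56° + T_B·sin25° = 3100.
Substitute: T_A·(0.829038 + 0.617001·0.422618) = 3100 → T_A = 2844.58 ≈ 2845 N.
Then T_B = 0.617001 × 2844.58 = 1755 N.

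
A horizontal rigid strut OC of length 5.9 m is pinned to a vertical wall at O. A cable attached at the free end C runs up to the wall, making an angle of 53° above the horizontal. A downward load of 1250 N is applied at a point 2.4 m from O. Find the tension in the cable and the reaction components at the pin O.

ΣM about O: T·sin53°·5.9 − 1250·2.4 = 0 → T = 3000/(5.9·0.798636) = 636.679 ≈ 636.7 N.
ΣF_x = 0: O_x − T·cos53° = 0 → O_x = 636.679 × 0.601815 = 383.2 N.
ΣF_y = 0: O_y + T·sin53° − 1250 = 0 → O_y = 1250 − 636.679 × 0.798636 = 741.5 N.

T = 636.7 N, O_x = 383.2 N, O_y = 741.5 N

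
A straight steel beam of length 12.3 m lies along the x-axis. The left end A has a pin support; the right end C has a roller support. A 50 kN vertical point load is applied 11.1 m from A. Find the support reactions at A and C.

A_x = 0, A_y = 4.878 kN, C_y = 45.12 kN

Taking moments about A: C_y·12.3 − 50·11.1 = 0 → C_y = 555/12.3 = 45.122 ≈ 45.12 kN.
ΣF_y = 0: A_y + 45.122 − 50 = 0 → A_y = 4.878 kN.
ΣF_x = 0: no horizontal applied forces, so A_x = 0.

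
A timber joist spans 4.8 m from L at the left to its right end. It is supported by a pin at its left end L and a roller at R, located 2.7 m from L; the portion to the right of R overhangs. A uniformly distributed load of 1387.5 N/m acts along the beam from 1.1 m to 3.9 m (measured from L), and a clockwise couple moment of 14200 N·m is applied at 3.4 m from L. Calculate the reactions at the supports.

Resultant of the distributed load: 1387.5 × 2.8 = 3885 N at 2.5 m from L.
ΣM about L: R_y·2.7 − (1387.5·2.8)·2.5 − 14200 = 0 → R_y = 23912.5/2.7 = 8856.48 ≈ 8856 N.
ΣF_y = 0: L_y + 8856.48 − 1387.5·2.8 = 0 → L_y = -4971 N.
ΣF_x = 0: no horizontal applied forces, so L_x = 0.

L_x = 0, L_y = -4971 N, R_y = 8856 N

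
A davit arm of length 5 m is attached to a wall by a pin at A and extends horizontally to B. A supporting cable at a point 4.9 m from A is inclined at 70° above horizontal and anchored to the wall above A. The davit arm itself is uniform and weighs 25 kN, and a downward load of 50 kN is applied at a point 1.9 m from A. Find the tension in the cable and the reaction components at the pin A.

T = 34.21 kN, A_x = 11.70 kN, A_y = 42.86 kN

ΣM about A: T·sin70°·4.9 − 25·2.5 − 50·1.9 = 0 → T = 157.5/(4.9·0.939693) = 34.2057 ≈ 34.21 kN.
ΣF_x = 0: A_x − T·cos70° = 0 → A_x = 34.2057 × 0.34202 = 11.70 kN.
ΣF_y = 0: A_y + T·sin70° − 25 − 50 = 0 → A_y = 75 − 34.2057 × 0.939693 = 42.86 kN.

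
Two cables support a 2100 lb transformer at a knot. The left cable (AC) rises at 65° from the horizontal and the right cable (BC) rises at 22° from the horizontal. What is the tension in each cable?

T_AC = 1950 lb, T_BC = 888.7 lb

ΣF_x = 0: −T_AC·cos65° + T_BC·cos22° = 0 → T_BC = 0.455808·T_AC.
ΣF_y = 0: T_AC·sin65° + T_BC·sin22° = 2100.
Substitute: T_AC·(0.906308 + 0.455808·0.374607) = 2100 → T_AC = 1949.76 ≈ 1950 lb.
Then T_BC = 0.455808 × 1949.76 = 888.7 lb.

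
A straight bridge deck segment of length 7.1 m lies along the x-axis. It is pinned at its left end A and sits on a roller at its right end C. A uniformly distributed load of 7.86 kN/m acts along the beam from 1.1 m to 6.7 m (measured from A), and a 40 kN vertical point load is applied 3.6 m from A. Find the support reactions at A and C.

A_x = 0, A_y = 39.56 kN, C_y = 44.46 kN

Resultant of the distributed load: 7.86 × 5.6 = 44.016 kN at 3.9 m from A.
ΣM about A: C_y·7.1 − (7.86·5.6)·3.9 − 40·3.6 = 0 → C_y = 315.6624/7.1 = 44.4595 ≈ 44.46 kN.
ΣF_y = 0: A_y + 44.4595 − 7.86·5.6 − 40 = 0 → A_y = 39.56 kN.
ΣF_x = 0: no horizontal applied forces, so A_x = 0.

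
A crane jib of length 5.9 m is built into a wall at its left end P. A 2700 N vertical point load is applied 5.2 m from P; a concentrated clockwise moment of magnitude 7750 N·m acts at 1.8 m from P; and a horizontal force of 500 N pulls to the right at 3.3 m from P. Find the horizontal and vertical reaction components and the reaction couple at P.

ΣF_x = 0: P_x + 500 = 0 → P_x = -500.0 N.
ΣF_y = 0: P_y − 2700 = 0 → P_y = 2700 N.
ΣM about P: M_P − 2700·5.2 − 7750 = 0 → M_P = 21790 N·m.

P_x = -500.0 N, P_y = 2700 N, M_P = 21790 N·m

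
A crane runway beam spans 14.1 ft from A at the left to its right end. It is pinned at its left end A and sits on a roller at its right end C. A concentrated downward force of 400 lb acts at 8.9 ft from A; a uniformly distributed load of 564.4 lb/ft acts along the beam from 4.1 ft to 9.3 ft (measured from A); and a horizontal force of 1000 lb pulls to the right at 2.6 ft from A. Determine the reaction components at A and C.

Resultant of the distributed load: 564.4 × 5.2 = 2934.88 lb at 6.7 ft from A.
ΣM about A: C_y·14.1 − 400·8.9 − (564.4·5.2)·6.7 = 0 → C_y = 23223.696/14.1 = 1647.07 ≈ 1647 lb.
ΣF_y = 0: A_y + 1647.07 − 400 − 564.4·5.2 = 0 → A_y = 1688 lb.
ΣF_x = 0: A_x + 1000 = 0 → A_x = -1000 lb.

A_x = -1000 lb, A_y = 1688 lb, C_y = 1647 lb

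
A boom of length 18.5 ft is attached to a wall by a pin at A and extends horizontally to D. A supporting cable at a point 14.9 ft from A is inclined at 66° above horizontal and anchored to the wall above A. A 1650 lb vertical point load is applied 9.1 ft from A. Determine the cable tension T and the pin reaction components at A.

ΣM about A: T·sin66°·14.9 − 1650·9.1 = 0 → T = 15015/(14.9·0.913545) = 1103.09 ≈ 1103 lb.
ΣF_x = 0: A_x − T·cos66° = 0 → A_x = 1103.09 × 0.406737 = 448.7 lb.
ΣF_y = 0: A_y + T·sin66° − 1650 = 0 → A_y = 1650 − 1103.09 × 0.913545 = 642.3 lb.

T = 1103 lb, A_x = 448.7 lb, A_y = 642.3 lb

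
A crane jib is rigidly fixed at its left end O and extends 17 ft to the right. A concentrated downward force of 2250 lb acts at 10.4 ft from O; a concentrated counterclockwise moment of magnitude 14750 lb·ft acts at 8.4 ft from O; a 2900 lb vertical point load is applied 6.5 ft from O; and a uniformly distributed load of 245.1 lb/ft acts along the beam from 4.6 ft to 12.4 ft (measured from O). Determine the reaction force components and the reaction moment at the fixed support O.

O_x = 0, O_y = 7062 lb, M_O = 43750 lb·ft

Resultant of the distributed load: 245.1 × 7.8 = 1911.78 lb at 8.5 ft from O.
ΣF_x = 0: O_x = 0.
ΣF_y = 0: O_y − 2250 − 2900 − 245.1·7.8 = 0 → O_y = 7062 lb.
ΣM about O: M_O − 2250·10.4 + 14750 − 2900·6.5 − (245.1·7.8)·8.5 = 0 → M_O = 43750 lb·ft.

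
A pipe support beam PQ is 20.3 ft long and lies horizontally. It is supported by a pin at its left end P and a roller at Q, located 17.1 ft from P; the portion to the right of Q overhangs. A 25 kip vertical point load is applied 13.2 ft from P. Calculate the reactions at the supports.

P_x = 0, P_y = 5.702 kip, Q_y = 19.30 kip

Moments about P: Q_y·17.1 − 25·13.2 = 0 → Q_y = 330/17.1 = 19.2982 ≈ 19.30 kip.
ΣF_y = 0: P_y + 19.2982 − 25 = 0 → P_y = 5.702 kip.
ΣF_x = 0: no horizontal applied forces, so P_x = 0.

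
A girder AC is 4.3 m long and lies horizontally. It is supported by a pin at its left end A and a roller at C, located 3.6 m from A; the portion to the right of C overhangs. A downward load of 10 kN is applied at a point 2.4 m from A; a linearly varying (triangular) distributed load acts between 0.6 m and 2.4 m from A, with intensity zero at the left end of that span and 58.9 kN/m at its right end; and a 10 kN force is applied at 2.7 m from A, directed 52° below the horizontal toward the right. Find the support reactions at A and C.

A_x = -6.157 kN, A_y = 31.81 kN, C_y = 39.08 kN

Resultant of the triangular load: ½ × 58.9 × 1.8 = 53.01 kN, acting at 1.8 m from A (one-third of the span from the peak).
Taking moments about A: C_y·3.6 − 10·2.4 − (½·58.9·1.8)·1.8 − 10·sin52°·2.7 = 0 → C_y = 140.694/3.6 = 39.0817 ≈ 39.08 kN.
ΣF_y = 0: A_y + 39.0817 − 10 − ½·58.9·1.8 − 10·sin52° = 0 → A_y = 31.81 kN.
ΣF_x = 0: A_x + 10·cos52° = 0 → A_x = -6.157 kN.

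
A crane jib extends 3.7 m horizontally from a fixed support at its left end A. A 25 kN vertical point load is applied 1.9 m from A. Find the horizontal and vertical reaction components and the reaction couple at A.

ΣF_x = 0: A_x = 0.
ΣF_y = 0: A_y − 25 = 0 → A_y = 25.00 kN.
ΣM about A: M_A − 25·1.9 = 0 → M_A = 47.50 kN·m.

A_x = 0, A_y = 25.00 kN, M_A = 47.50 kN·m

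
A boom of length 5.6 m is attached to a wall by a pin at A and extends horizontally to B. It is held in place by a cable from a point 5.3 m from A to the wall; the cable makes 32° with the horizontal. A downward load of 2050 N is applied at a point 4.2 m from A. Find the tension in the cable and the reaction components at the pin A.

ΣM about A: T·sin32°·5.3 − 2050·4.2 = 0 → T = 8610/(5.3·0.529919) = 3065.62 ≈ 3066 N.
ΣF_x = 0: A_x − T·cos32° = 0 → A_x = 3065.62 × 0.848048 = 2600 N.
ΣF_y = 0: A_y + T·sin32° − 2050 = 0 → A_y = 2050 − 3065.62 × 0.529919 = 425.5 N.

T = 3066 N, A_x = 2600 N, A_y = 425.5 N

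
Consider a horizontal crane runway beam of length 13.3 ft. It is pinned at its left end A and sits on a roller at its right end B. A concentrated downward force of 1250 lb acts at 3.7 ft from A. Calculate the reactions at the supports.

A_x = 0, A_y = 902.3 lb, B_y = 347.7 lb

Moments about A: B_y·13.3 − 1250·3.7 = 0 → B_y = 4625/13.3 = 347.744 ≈ 347.7 lb.
ΣF_y = 0: A_y + 347.744 − 1250 = 0 → A_y = 902.3 lb.
ΣF_x = 0: no horizontal applied forces, so A_x = 0.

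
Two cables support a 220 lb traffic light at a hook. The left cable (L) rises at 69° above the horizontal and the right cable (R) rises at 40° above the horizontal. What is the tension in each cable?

T_L = 178.2 lb, T_R = 83.38 lb

ΣF_x = 0: −T_L·cos69° + T_R·cos40° = 0 → T_R = 0.467816·T_L.
ΣF_y = 0: T_L·sin69° + T_R·sin40° = 220.
Substitute: T_L·(0.93358 + 0.467816·0.642788) = 220 → T_L = 178.241 ≈ 178.2 lb.
Then T_R = 0.467816 × 178.241 = 83.38 lb.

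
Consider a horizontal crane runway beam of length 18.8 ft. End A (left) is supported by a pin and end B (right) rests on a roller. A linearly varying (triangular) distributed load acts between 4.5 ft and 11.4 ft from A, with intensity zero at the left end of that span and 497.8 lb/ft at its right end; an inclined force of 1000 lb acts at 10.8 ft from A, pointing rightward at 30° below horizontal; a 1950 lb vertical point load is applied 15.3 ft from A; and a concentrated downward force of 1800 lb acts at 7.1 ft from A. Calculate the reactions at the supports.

A_x = -866.0 lb, A_y = 2582 lb, B_y = 3385 lb

Resultant of the triangular load: ½ × 497.8 × 6.9 = 1717.41 lb, acting at 9.1 ft from A (one-third of the span from the peak).
ΣM about A: B_y·18.8 − (½·497.8·6.9)·9.1 − 1000·sin30°·10.8 − 1950·15.3 − 1800·7.1 = 0 → B_y = 63643.431/18.8 = 3385.29 ≈ 3385 lb.
ΣF_y = 0: A_y + 3385.29 − ½·497.8·6.9 − 1000·sin30° − 1950 − 1800 = 0 → A_y = 2582 lb.
ΣF_x = 0: A_x + 1000·cos30° = 0 → A_x = -866.0 lb.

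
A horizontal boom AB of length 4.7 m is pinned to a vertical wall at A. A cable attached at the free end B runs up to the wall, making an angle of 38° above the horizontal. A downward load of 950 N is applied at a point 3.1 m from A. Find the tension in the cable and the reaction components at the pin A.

T = 1018 N, A_x = 802.0 N, A_y = 323.4 N

ΣM about A: T·sin38°·4.7 − 950·3.1 = 0 → T = 2945/(4.7·0.615661) = 1017.76 ≈ 1018 N.
ΣF_x = 0: A_x − T·cos38° = 0 → A_x = 1017.76 × 0.788011 = 802.0 N.
ΣF_y = 0: A_y + T·sin38° − 950 = 0 → A_y = 950 − 1017.76 × 0.615661 = 323.4 N.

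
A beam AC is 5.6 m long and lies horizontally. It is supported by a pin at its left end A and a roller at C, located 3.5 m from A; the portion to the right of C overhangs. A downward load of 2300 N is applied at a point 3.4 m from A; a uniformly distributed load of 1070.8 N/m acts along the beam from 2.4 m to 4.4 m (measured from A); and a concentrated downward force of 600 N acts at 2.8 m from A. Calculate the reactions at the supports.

Resultant of the distributed load: 1070.8 × 2 = 2141.6 N at 3.4 m from A.
Moments about A: C_y·3.5 − 2300·3.4 − (1070.8·2)·3.4 − 600·2.8 = 0 → C_y = 16781.44/3.5 = 4794.7 ≈ 4795 N.
ΣF_y = 0: A_y + 4794.7 − 2300 − 1070.8·2 − 600 = 0 → A_y = 246.9 N.
ΣF_x = 0: no horizontal applied forces, so A_x = 0.

A_x = 0, A_y = 246.9 N, C_y = 4795 N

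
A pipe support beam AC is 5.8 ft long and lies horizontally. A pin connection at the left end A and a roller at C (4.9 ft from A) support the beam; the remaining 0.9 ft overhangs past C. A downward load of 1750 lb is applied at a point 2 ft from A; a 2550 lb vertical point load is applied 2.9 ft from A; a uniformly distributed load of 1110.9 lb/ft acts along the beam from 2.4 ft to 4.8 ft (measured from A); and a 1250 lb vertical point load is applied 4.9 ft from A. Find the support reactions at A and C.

A_x = 0, A_y = 2784 lb, C_y = 5432 lb

Resultant of the distributed load: 1110.9 × 2.4 = 2666.16 lb at 3.6 ft from A.
Moments about A: C_y·4.9 − 1750·2 − 2550·2.9 − (1110.9·2.4)·3.6 − 1250·4.9 = 0 → C_y = 26618.176/4.9 = 5432.28 ≈ 5432 lb.
ΣF_y = 0: A_y + 5432.28 − 1750 − 2550 − 1110.9·2.4 − 1250 = 0 → A_y = 2784 lb.
ΣF_x = 0: no horizontal applied forces, so A_x = 0.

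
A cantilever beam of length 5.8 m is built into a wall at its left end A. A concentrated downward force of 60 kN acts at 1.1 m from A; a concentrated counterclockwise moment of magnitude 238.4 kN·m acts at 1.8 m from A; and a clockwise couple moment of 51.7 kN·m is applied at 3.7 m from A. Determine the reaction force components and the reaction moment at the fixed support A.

ΣF_x = 0: A_x = 0.
ΣF_y = 0: A_y − 60 = 0 → A_y = 60.00 kN.
ΣM about A: M_A − 60·1.1 + 238.4 − 51.7 = 0 → M_A = -120.7 kN·m.

A_x = 0, A_y = 60.00 kN, M_A = -120.7 kN·m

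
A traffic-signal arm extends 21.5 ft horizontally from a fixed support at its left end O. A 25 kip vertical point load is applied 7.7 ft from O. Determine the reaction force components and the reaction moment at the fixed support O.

O_x = 0, O_y = 25.00 kip, M_O = 192.5 kip·ft

ΣF_x = 0: O_x = 0.
ΣF_y = 0: O_y − 25 = 0 → O_y = 25.00 kip.
ΣM about O: M_O − 25·7.7 = 0 → M_O = 192.5 kip·ft.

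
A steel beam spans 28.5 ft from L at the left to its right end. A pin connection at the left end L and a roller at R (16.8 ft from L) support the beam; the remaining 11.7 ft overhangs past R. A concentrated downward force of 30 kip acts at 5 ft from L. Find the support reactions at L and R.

L_x = 0, L_y = 21.07 kip, R_y = 8.929 kip

Taking moments about L: R_y·16.8 − 30·5 = 0 → R_y = 150/16.8 = 8.92857 ≈ 8.929 kip.
ΣF_y = 0: L_y + 8.92857 − 30 = 0 → L_y = 21.07 kip.
ΣF_x = 0: no horizontal applied forces, so L_x = 0.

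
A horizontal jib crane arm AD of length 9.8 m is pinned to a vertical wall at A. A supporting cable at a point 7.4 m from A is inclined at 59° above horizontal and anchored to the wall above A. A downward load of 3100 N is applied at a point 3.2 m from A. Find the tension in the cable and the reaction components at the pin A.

T = 1564 N, A_x = 805.5 N, A_y = 1759 N

ΣM about A: T·sin59°·7.4 − 3100·3.2 = 0 → T = 9920/(7.4·0.857167) = 1563.92 ≈ 1564 N.
ΣF_x = 0: A_x − T·cos59° = 0 → A_x = 1563.92 × 0.515038 = 805.5 N.
ΣF_y = 0: A_y + T·sin59° − 3100 = 0 → A_y = 3100 − 1563.92 × 0.857167 = 1759 N.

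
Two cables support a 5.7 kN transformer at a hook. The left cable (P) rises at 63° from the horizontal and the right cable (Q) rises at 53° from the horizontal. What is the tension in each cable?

ΣF_x = 0: −T_P·cos63° + T_Q·cos53° = 0 → T_Q = 0.754369·T_P.
ΣF_y = 0: T_P·sin63° + T_Q·sin53° = 5.7.
Substitute: T_P·(0.891007 + 0.754369·0.798636) = 5.7 → T_P = 3.81661 ≈ 3.817 kN.
Then T_Q = 0.754369 × 3.81661 = 2.879 kN.

T_P = 3.817 kN, T_Q = 2.879 kN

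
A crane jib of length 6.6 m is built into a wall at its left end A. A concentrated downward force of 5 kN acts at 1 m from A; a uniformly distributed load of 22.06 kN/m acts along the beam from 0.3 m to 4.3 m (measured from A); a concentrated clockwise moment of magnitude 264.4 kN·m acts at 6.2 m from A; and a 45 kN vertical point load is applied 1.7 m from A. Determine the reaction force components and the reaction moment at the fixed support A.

Resultant of the distributed load: 22.06 × 4 = 88.24 kN at 2.3 m from A.
ΣF_x = 0: A_x = 0.
ΣF_y = 0: A_y − 5 − 22.06·4 − 45 = 0 → A_y = 138.2 kN.
ΣM about A: M_A − 5·1 − (22.06·4)·2.3 − 264.4 − 45·1.7 = 0 → M_A = 548.9 kN·m.

A_x = 0, A_y = 138.2 kN, M_A = 548.9 kN·m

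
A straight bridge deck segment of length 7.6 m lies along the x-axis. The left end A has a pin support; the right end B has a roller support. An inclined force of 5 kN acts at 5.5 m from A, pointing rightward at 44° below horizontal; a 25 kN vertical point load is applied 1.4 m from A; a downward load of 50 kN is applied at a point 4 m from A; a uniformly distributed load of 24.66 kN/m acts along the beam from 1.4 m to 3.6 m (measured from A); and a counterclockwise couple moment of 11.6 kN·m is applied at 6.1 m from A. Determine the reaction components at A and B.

Resultant of the distributed load: 24.66 × 2.2 = 54.252 kN at 2.5 m from A.
ΣM about A: B_y·7.6 − 5·sin44°·5.5 − 25·1.4 − 50·4 − (24.66·2.2)·2.5 + 11.6 = 0 → B_y = 378.133/7.6 = 49.7543 ≈ 49.75 kN.
ΣF_y = 0: A_y + 49.7543 − 5·sin44° − 25 − 50 − 24.66·2.2 = 0 → A_y = 82.97 kN.
ΣF_x = 0: A_x + 5·cos44° = 0 → A_x = -3.597 kN.

A_x = -3.597 kN, A_y = 82.97 kN, B_y = 49.75 kN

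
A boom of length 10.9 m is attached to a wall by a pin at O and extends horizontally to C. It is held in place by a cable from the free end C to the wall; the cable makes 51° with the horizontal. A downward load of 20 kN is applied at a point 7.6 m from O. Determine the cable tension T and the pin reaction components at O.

T = 17.94 kN, O_x = 11.29 kN, O_y = 6.055 kN

ΣM about O: T·sin51°·10.9 − 20·7.6 = 0 → T = 152/(10.9·0.777146) = 17.9438 ≈ 17.94 kN.
ΣF_x = 0: O_x − T·cos51° = 0 → O_x = 17.9438 × 0.62932 = 11.29 kN.
ΣF_y = 0: O_y + T·sin51° − 20 = 0 → O_y = 20 − 17.9438 × 0.777146 = 6.055 kN.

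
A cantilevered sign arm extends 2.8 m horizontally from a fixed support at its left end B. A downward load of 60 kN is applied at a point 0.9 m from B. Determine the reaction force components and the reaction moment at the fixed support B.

B_x = 0, B_y = 60.00 kN, M_B = 54.00 kN·m

ΣF_x = 0: B_x = 0.
ΣF_y = 0: B_y − 60 = 0 → B_y = 60.00 kN.
ΣM about B: M_B − 60·0.9 = 0 → M_B = 54.00 kN·m.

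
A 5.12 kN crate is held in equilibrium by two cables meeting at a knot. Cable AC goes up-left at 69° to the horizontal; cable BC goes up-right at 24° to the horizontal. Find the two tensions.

T_AC = 4.684 kN, T_BC = 1.837 kN

ΣF_x = 0: −T_AC·cos69° + T_BC·cos24° = 0 → T_BC = 0.392283·T_AC.
ΣF_y = 0: T_AC·sin69° + T_BC·sin24° = 5.12.
Substitute: T_AC·(0.93358 + 0.392283·0.406737) = 5.12 → T_AC = 4.68377 ≈ 4.684 kN.
Then T_BC = 0.392283 × 4.68377 = 1.837 kN.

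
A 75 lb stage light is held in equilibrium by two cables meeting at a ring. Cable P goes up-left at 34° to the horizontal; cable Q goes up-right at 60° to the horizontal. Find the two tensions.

ΣF_x = 0: −T_P·cos34° + T_Q·cos60° = 0 → T_Q = 1.65808·T_P.
ΣF_y = 0: T_P·sin34° + T_Q·sin60° = 75.
Substitute: T_P·(0.559193 + 1.65808·0.866025) = 75 → T_P = 37.5915 ≈ 37.59 lb.
Then T_Q = 1.65808 × 37.5915 = 62.33 lb.

T_P = 37.59 lb, T_Q = 62.33 lb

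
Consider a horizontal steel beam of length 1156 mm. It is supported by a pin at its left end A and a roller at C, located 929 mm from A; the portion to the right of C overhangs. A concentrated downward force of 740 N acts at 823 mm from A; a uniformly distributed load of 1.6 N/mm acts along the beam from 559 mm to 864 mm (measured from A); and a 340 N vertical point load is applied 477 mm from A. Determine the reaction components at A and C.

A_x = 0, A_y = 364.1 N, C_y = 1204 N

Resultant of the distributed load: 1.6 × 305 = 488 N at 711.5 mm from A.
ΣM about A: C_y·929 − 740·823 − (1.6·305)·711.5 − 340·477 = 0 → C_y = 1118412/929 = 1203.89 ≈ 1204 N.
ΣF_y = 0: A_y + 1203.89 − 740 − 1.6·305 − 340 = 0 → A_y = 364.1 N.
ΣF_x = 0: no horizontal applied forces, so A_x = 0.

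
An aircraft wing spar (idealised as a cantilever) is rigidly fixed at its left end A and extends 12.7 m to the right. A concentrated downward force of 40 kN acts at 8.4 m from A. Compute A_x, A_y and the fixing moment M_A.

A_x = 0, A_y = 40.00 kN, M_A = 336.0 kN·m

ΣF_x = 0: A_x = 0.
ΣF_y = 0: A_y − 40 = 0 → A_y = 40.00 kN.
ΣM about A: M_A − 40·8.4 = 0 → M_A = 336.0 kN·m.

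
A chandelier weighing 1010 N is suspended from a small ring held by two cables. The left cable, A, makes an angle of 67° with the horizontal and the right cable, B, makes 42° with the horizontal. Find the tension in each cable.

ΣF_x = 0: −T_A·cos67° + T_B·cos42° = 0 → T_B = 0.525781·T_A.
ΣF_y = 0: T_A·sin67° + T_B·sin42° = 1010.
Substitute: T_A·(0.920505 + 0.525781·0.669131) = 1010 → T_A = 793.825 ≈ 793.8 N.
Then T_B = 0.525781 × 793.825 = 417.4 N.

T_A = 793.8 N, T_B = 417.4 N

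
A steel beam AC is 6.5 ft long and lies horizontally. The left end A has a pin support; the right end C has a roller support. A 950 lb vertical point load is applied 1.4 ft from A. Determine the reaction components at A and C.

A_x = 0, A_y = 745.4 lb, C_y = 204.6 lb

Moments about A: C_y·6.5 − 950·1.4 = 0 → C_y = 1330/6.5 = 204.615 ≈ 204.6 lb.
ΣF_y = 0: A_y + 204.615 − 950 = 0 → A_y = 745.4 lb.
ΣF_x = 0: no horizontal applied forces, so A_x = 0.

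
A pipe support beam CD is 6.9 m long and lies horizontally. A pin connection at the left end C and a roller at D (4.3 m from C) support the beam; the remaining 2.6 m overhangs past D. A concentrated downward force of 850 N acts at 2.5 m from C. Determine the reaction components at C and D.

Moments about C: D_y·4.3 − 850·2.5 = 0 → D_y = 2125/4.3 = 494.186 ≈ 494.2 N.
ΣF_y = 0: C_y + 494.186 − 850 = 0 → C_y = 355.8 N.
ΣF_x = 0: no horizontal applied forces, so C_x = 0.

C_x = 0, C_y = 355.8 N, D_y = 494.2 N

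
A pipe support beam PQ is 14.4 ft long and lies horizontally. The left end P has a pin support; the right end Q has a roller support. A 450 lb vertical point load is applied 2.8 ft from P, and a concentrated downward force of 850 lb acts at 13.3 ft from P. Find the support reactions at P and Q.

P_x = 0, P_y = 427.4 lb, Q_y = 872.6 lb

Taking moments about P: Q_y·14.4 − 450·2.8 − 850·13.3 = 0 → Q_y = 12565/14.4 = 872.569 ≈ 872.6 lb.
ΣF_y = 0: P_y + 872.569 − 450 − 850 = 0 → P_y = 427.4 lb.
ΣF_x = 0: no horizontal applied forces, so P_x = 0.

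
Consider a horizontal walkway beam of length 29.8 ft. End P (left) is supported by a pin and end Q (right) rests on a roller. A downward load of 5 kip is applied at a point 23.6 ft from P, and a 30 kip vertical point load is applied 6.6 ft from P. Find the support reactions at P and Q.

P_x = 0, P_y = 24.40 kip, Q_y = 10.60 kip

Moments about P: Q_y·29.8 − 5·23.6 − 30·6.6 = 0 → Q_y = 316/29.8 = 10.604 ≈ 10.60 kip.
ΣF_y = 0: P_y + 10.604 − 5 − 30 = 0 → P_y = 24.40 kip.
ΣF_x = 0: no horizontal applied forces, so P_x = 0.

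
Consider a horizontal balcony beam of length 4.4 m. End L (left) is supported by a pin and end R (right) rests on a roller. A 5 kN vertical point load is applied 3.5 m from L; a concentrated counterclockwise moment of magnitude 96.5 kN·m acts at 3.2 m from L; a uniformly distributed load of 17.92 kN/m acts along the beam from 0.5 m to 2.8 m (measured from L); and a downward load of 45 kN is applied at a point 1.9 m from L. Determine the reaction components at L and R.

L_x = 0, L_y = 74.28 kN, R_y = 16.93 kN

Resultant of the distributed load: 17.92 × 2.3 = 41.216 kN at 1.65 m from L.
Moments about L: R_y·4.4 − 5·3.5 + 96.5 − (17.92·2.3)·1.65 − 45·1.9 = 0 → R_y = 74.5064/4.4 = 16.9333 ≈ 16.93 kN.
ΣF_y = 0: L_y + 16.9333 − 5 − 17.92·2.3 − 45 = 0 → L_y = 74.28 kN.
ΣF_x = 0: no horizontal applied forces, so L_x = 0.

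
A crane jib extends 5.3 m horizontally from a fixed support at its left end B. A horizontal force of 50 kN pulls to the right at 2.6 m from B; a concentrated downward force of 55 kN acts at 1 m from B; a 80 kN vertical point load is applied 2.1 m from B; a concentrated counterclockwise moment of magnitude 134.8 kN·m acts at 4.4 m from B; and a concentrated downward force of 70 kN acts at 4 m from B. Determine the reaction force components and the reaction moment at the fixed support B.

B_x = -50.00 kN, B_y = 205.0 kN, M_B = 368.2 kN·m

ΣF_x = 0: B_x + 50 = 0 → B_x = -50.00 kN.
ΣF_y = 0: B_y − 55 − 80 − 70 = 0 → B_y = 205.0 kN.
ΣM about B: M_B − 55·1 − 80·2.1 + 134.8 − 70·4 = 0 → M_B = 368.2 kN·m.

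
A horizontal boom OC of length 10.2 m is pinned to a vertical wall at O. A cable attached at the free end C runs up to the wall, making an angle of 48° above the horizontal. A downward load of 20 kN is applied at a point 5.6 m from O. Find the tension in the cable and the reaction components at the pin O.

ΣM about O: T·sin48°·10.2 − 20·5.6 = 0 → T = 112/(10.2·0.743145) = 14.7756 ≈ 14.78 kN.
ΣF_x = 0: O_x − T·cos48° = 0 → O_x = 14.7756 × 0.669131 = 9.887 kN.
ΣF_y = 0: O_y + T·sin48° − 20 = 0 → O_y = 20 − 14.7756 × 0.743145 = 9.020 kN.

T = 14.78 kN, O_x = 9.887 kN, O_y = 9.020 kN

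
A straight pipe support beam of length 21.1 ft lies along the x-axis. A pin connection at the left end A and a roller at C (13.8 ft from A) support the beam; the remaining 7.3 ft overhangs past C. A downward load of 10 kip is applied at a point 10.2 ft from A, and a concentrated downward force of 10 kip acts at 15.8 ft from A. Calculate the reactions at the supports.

Moments about A: C_y·13.8 − 10·10.2 − 10·15.8 = 0 → C_y = 260/13.8 = 18.8406 ≈ 18.84 kip.
ΣF_y = 0: A_y + 18.8406 − 10 − 10 = 0 → A_y = 1.159 kip.
ΣF_x = 0: no horizontal applied forces, so A_x = 0.

A_x = 0, A_y = 1.159 kip, C_y = 18.84 kip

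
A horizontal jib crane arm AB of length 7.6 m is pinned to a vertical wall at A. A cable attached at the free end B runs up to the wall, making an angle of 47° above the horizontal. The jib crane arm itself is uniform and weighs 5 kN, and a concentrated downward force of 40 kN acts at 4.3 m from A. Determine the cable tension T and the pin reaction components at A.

T = 34.36 kN, A_x = 23.44 kN, A_y = 19.87 kN

ΣM about A: T·sin47°·7.6 − 5·3.8 − 40·4.3 = 0 → T = 191/(7.6·0.731354) = 34.3631 ≈ 34.36 kN.
ΣF_x = 0: A_x − T·cos47° = 0 → A_x = 34.3631 × 0.681998 = 23.44 kN.
ΣF_y = 0: A_y + T·sin47° − 5 − 40 = 0 → A_y = 45 − 34.3631 × 0.731354 = 19.87 kN.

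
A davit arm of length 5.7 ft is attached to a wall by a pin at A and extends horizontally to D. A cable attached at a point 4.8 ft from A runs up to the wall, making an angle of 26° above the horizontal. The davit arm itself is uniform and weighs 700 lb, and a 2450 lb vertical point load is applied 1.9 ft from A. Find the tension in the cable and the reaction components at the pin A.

ΣM about A: T·sin26°·4.8 − 700·2.85 − 2450·1.9 = 0 → T = 6650/(4.8·0.438371) = 3160.37 ≈ 3160 lb.
ΣF_x = 0: A_x − T·cos26° = 0 → A_x = 3160.37 × 0.898794 = 2841 lb.
ΣF_y = 0: A_y + T·sin26° − 700 − 2450 = 0 → A_y = 3150 − 3160.37 × 0.438371 = 1765 lb.

T = 3160 lb, A_x = 2841 lb, A_y = 1765 lb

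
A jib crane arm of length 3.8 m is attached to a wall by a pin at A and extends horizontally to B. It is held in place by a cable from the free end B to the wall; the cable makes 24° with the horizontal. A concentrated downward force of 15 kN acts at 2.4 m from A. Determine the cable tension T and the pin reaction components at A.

ΣM about A: T·sin24°·3.8 − 15·2.4 = 0 → T = 36/(3.8·0.406737) = 23.2919 ≈ 23.29 kN.
ΣF_x = 0: A_x − T·cos24° = 0 → A_x = 23.2919 × 0.913545 = 21.28 kN.
ΣF_y = 0: A_y + T·sin24° − 15 = 0 → A_y = 15 − 23.2919 × 0.406737 = 5.526 kN.

T = 23.29 kN, A_x = 21.28 kN, A_y = 5.526 kN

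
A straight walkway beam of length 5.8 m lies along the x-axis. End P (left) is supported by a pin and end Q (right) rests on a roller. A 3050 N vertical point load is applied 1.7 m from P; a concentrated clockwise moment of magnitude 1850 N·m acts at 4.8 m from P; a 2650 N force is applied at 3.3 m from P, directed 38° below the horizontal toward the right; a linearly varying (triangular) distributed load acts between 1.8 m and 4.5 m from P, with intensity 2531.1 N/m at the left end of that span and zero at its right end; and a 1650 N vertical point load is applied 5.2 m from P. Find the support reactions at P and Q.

Resultant of the triangular load: ½ × 2531.1 × 2.7 = 3416.985 N, acting at 2.7 m from P (one-third of the span from the peak).
Moments about P: Q_y·5.8 − 3050·1.7 − 1850 − 2650·sin38°·3.3 − (½·2531.1·2.7)·2.7 − 1650·5.2 = 0 → Q_y = 30224.8/5.8 = 5211.17 ≈ 5211 N.
ΣF_y = 0: P_y + 5211.17 − 3050 − 2650·sin38° − ½·2531.1·2.7 − 1650 = 0 → P_y = 4537 N.
ΣF_x = 0: P_x + 2650·cos38° = 0 → P_x = -2088 N.

P_x = -2088 N, P_y = 4537 N, Q_y = 5211 N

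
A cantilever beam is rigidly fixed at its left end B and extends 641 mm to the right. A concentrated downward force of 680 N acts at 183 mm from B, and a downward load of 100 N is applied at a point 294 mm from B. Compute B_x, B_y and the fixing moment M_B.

ΣF_x = 0: B_x = 0.
ΣF_y = 0: B_y − 680 − 100 = 0 → B_y = 780.0 N.
ΣM about B: M_B − 680·183 − 100·294 = 0 → M_B = 153800 N·mm.

B_x = 0, B_y = 780.0 N, M_B = 153800 N·mm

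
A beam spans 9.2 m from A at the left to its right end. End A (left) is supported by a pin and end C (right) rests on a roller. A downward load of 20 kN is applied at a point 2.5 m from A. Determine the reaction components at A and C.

A_x = 0, A_y = 14.57 kN, C_y = 5.435 kN

Moments about A: C_y·9.2 − 20·2.5 = 0 → C_y = 50/9.2 = 5.43478 ≈ 5.435 kN.
ΣF_y = 0: A_y + 5.43478 − 20 = 0 → A_y = 14.57 kN.
ΣF_x = 0: no horizontal applied forces, so A_x = 0.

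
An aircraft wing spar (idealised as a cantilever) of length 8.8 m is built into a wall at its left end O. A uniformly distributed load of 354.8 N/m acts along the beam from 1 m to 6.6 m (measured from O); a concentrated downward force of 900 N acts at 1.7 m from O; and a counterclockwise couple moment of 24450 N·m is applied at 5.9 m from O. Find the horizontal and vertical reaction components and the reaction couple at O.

O_x = 0, O_y = 2887 N, M_O = -15370 N·m

Resultant of the distributed load: 354.8 × 5.6 = 1986.88 N at 3.8 m from O.
ΣF_x = 0: O_x = 0.
ΣF_y = 0: O_y − 354.8·5.6 − 900 = 0 → O_y = 2887 N.
ΣM about O: M_O − (354.8·5.6)·3.8 − 900·1.7 + 24450 = 0 → M_O = -15370 N·m.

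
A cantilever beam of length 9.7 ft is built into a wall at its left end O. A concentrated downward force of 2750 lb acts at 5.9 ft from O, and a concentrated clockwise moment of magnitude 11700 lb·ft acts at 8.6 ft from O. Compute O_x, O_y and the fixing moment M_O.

O_x = 0, O_y = 2750 lb, M_O = 27920 lb·ft

ΣF_x = 0: O_x = 0.
ΣF_y = 0: O_y − 2750 = 0 → O_y = 2750 lb.
ΣM about O: M_O − 2750·5.9 − 11700 = 0 → M_O = 27920 lb·ft.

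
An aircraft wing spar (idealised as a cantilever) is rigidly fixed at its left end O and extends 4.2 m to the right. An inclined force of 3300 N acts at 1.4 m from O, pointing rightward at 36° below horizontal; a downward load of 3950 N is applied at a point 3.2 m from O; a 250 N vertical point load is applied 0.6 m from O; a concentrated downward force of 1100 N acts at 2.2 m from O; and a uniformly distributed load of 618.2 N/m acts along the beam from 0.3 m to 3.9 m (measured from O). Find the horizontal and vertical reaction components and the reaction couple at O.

O_x = -2670 N, O_y = 9465 N, M_O = 22600 N·m

Resultant of the distributed load: 618.2 × 3.6 = 2225.52 N at 2.1 m from O.
ΣF_x = 0: O_x + 3300·cos36° = 0 → O_x = -2670 N.
ΣF_y = 0: O_y − 3300·sin36° − 3950 − 250 − 1100 − 618.2·3.6 = 0 → O_y = 9465 N.
ΣM about O: M_O − 3300·sin36°·1.4 − 3950·3.2 − 250·0.6 − 1100·2.2 − (618.2·3.6)·2.1 = 0 → M_O = 22600 N·m.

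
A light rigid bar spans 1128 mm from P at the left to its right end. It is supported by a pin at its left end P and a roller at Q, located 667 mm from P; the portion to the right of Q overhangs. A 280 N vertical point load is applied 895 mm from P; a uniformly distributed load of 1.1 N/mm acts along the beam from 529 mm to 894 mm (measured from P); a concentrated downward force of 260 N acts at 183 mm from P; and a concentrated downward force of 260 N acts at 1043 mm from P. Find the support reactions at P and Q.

P_x = 0, P_y = -80.40 N, Q_y = 1282 N

Resultant of the distributed load: 1.1 × 365 = 401.5 N at 711.5 mm from P.
Moments about P: Q_y·667 − 280·895 − (1.1·365)·711.5 − 260·183 − 260·1043 = 0 → Q_y = 855027.25/667 = 1281.9 ≈ 1282 N.
ΣF_y = 0: P_y + 1281.9 − 280 − 1.1·365 − 260 − 260 = 0 → P_y = -80.40 N.
ΣF_x = 0: no horizontal applied forces, so P_x = 0.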